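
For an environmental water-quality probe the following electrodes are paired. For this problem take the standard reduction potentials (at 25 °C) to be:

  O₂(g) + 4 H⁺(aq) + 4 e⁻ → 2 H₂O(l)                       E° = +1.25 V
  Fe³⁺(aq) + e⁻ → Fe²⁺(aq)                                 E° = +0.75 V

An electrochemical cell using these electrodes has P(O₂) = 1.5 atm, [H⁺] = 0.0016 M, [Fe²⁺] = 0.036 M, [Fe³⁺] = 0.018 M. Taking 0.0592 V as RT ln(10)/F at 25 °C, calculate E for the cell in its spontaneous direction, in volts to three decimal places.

+0.355 V

O₂/H₂O is the cathode (higher E°), Fe³⁺/Fe²⁺ the anode: E°cell = +1.25 − (+0.75) = +0.50 V, n = 4.
Overall: O₂(g) + 4 H⁺(aq) + 4 Fe²⁺(aq) → 2 H₂O(l) + 4 Fe³⁺(aq)
Q = [Fe³⁺]^4 / (P(O₂)·[H⁺]^4·[Fe²⁺]^4); log Q = 9.803.
E = E° − (0.0592/n) log Q = +0.50 − (0.0592/4)(9.803) = +0.355 V.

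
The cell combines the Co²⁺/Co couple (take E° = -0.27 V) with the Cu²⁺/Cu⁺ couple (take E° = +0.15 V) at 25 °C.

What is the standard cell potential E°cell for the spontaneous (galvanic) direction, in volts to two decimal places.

The Cu²⁺/Cu⁺ couple has the higher reduction potential, so it is the cathode; Co²⁺/Co is oxidised at the anode.
E°cell = E°(cathode) − E°(anode) = (+0.15) − (-0.27) = +0.42 V.

+0.42 V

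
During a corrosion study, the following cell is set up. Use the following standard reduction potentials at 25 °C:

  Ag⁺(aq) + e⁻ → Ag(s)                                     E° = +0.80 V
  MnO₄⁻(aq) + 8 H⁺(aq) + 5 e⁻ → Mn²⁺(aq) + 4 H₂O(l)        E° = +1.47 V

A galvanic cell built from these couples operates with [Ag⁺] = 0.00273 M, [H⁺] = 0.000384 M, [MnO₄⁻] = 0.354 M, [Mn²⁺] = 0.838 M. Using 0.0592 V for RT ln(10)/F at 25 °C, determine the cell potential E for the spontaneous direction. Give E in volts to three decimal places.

+0.494 V

MnO₄⁻/Mn²⁺ is the cathode (higher E°), Ag⁺/Ag the anode: E°cell = +1.47 − (+0.80) = +0.67 V, n = 5.
Overall: MnO₄⁻(aq) + 8 H⁺(aq) + 5 Ag(s) → Mn²⁺(aq) + 4 H₂O(l) + 5 Ag⁺(aq)
Q = [Mn²⁺]·[Ag⁺]^5 / ([MnO₄⁻]·[H⁺]^8); log Q = 14.880.
E = E° − (0.0592/n) log Q = +0.67 − (0.0592/5)(14.880) = +0.494 V.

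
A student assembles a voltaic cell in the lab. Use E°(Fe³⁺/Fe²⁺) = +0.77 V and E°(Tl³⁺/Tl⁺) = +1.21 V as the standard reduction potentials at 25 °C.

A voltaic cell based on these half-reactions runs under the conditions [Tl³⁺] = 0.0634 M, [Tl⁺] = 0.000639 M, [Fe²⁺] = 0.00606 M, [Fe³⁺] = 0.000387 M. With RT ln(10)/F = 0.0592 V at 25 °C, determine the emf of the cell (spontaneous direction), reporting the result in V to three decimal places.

Tl³⁺/Tl⁺ is the cathode (higher E°), Fe³⁺/Fe²⁺ the anode: E°cell = +1.21 − (+0.77) = +0.44 V, n = 2.
Overall: Tl³⁺(aq) + 2 Fe²⁺(aq) → Tl⁺(aq) + 2 Fe³⁺(aq)
Q = [Tl⁺]·[Fe³⁺]^2 / ([Tl³⁺]·[Fe²⁺]^2); log Q = -4.386.
E = E° − (0.0592/n) log Q = +0.44 − (0.0592/2)(-4.386) = +0.570 V.

+0.570 V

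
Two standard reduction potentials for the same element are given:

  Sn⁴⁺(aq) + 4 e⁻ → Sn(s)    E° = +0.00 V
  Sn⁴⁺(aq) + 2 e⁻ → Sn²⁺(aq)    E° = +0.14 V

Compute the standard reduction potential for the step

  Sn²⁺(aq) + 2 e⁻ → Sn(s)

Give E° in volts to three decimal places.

-0.140 V

Sequential free energies add, so n₃E°₃ = n₁E°₁ + n₂E°₂.
With n₃ = 4, and the known step contributing 2×(+0.14) V, the unknown satisfies 2·E° = 4×(+0.00) − 2×(+0.14) = -0.280.
E° = -0.280 / 2 = -0.140 V.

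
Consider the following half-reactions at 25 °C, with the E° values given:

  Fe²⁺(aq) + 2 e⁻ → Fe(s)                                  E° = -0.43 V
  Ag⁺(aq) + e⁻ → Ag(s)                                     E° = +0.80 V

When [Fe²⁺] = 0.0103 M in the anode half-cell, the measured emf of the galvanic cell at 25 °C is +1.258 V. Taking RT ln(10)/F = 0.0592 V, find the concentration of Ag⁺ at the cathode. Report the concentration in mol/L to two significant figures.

Ag⁺/Ag is the cathode, Fe²⁺/Fe the anode: E°cell = +1.23 V, n = 2.
Overall reaction: 2 Ag⁺(aq) + Fe(s) → 2 Ag(s) + Fe²⁺(aq); Q = [Fe²⁺]^1/[Ag⁺]^2.
From E = E° − (0.0592/n) log Q: log Q = (E° − E)·n/0.0592 = (+1.23 − (+1.258))·2/0.0592 = -0.9459.
So 2·log[Ag⁺] = 1·log(0.0103) − log Q = -1.9872 − (-0.9459) = -1.0413; log[Ag⁺] = -1.0413 / 2 = -0.5206; [Ag⁺] = 10^(-0.5206) ≈ 0.30 M.

0.30 M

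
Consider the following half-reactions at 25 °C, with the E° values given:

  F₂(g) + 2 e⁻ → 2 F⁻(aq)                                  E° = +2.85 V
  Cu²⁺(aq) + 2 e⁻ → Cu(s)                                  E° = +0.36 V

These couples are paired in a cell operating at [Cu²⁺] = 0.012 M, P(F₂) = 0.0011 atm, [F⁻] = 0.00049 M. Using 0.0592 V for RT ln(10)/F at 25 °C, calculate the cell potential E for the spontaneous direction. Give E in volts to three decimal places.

+2.655 V

F₂/F⁻ is the cathode (higher E°), Cu²⁺/Cu the anode: E°cell = +2.85 − (+0.36) = +2.49 V, n = 2.
Overall: F₂(g) + Cu(s) → 2 F⁻(aq) + Cu²⁺(aq)
Q = [F⁻]^2·[Cu²⁺] / (P(F₂)); log Q = -5.582.
E = E° − (0.0592/n) log Q = +2.49 − (0.0592/2)(-5.582) = +2.655 V.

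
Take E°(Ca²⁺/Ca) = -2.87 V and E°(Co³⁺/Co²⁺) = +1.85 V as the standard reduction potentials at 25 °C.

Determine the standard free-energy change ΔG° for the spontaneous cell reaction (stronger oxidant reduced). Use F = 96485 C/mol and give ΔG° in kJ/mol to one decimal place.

-910.8 kJ/mol

Co³⁺/Co²⁺ (E° = +1.85 V) is the cathode; Ca²⁺/Ca (E° = -2.87 V) is the anode, so E°cell = +4.72 V.
Balancing electrons gives n = 2 (lcm of 1 and 2).
ΔG° = −nFE° = −(2)(96485)(+4.72) = -910,818 J = -910.8 kJ/mol.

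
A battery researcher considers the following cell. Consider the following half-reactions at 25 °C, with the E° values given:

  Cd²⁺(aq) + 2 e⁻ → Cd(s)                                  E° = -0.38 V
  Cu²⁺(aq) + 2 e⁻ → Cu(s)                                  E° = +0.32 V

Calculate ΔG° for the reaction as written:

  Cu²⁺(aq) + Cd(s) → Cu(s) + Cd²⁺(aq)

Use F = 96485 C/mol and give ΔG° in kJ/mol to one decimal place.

As written, Cu²⁺/Cu is reduced (cathode) and Cd²⁺/Cd is oxidised (anode), so E°cell = (+0.32) − (-0.38) = +0.70 V.
Balancing electrons gives n = 2.
ΔG° = −nFE° = −(2)(96485)(+0.70) = -135,079 J = -135.1 kJ/mol.

-135.1 kJ/mol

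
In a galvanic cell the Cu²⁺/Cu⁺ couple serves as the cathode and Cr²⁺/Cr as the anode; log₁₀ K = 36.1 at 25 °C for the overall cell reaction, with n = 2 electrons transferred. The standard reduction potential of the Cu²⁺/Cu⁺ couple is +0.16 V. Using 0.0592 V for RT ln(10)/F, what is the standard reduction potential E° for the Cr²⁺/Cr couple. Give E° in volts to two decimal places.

-0.91 V

E°cell = (0.0592/n)·log K = (0.0592/2)(36.1) = +1.069 V.
Since Cu²⁺/Cu⁺ is the cathode and Cr²⁺/Cr the anode, E°cell = E°(Cu²⁺/Cu⁺) − E°(Cr²⁺/Cr).
So E°(Cr²⁺/Cr) = E°(Cu²⁺/Cu⁺) − E°cell = (+0.16) − (+1.069) = -0.91 V.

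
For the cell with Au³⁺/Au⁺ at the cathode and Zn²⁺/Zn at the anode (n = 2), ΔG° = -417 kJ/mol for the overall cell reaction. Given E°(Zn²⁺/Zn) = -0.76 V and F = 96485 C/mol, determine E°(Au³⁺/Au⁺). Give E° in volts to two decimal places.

E°cell = −ΔG°/(nF) = −(-417×10³)/((2)(96485)) = +2.161 V.
Since Au³⁺/Au⁺ is the cathode and Zn²⁺/Zn the anode, E°cell = E°(Au³⁺/Au⁺) − E°(Zn²⁺/Zn).
So E°(Au³⁺/Au⁺) = E°cell + E°(Zn²⁺/Zn) = +2.161 + (-0.76) = +1.40 V.

+1.40 V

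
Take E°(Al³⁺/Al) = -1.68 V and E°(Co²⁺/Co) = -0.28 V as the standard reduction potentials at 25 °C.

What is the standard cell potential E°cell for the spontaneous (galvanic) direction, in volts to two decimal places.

+1.40 V

The Co²⁺/Co couple has the higher reduction potential, so it is the cathode; Al³⁺/Al is oxidised at the anode.
E°cell = E°(cathode) − E°(anode) = (-0.28) − (-1.68) = +1.40 V.
Since E°cell > 0, the reaction is spontaneous under standard conditions.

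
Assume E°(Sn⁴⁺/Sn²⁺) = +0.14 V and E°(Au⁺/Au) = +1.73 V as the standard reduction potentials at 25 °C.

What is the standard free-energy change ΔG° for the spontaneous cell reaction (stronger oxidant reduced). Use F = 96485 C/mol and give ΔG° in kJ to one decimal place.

-306.8 kJ

Au⁺/Au (E° = +1.73 V) is the cathode; Sn⁴⁺/Sn²⁺ (E° = +0.14 V) is the anode, so E°cell = +1.59 V.
Balancing electrons gives n = 2 (lcm of 1 and 2).
ΔG° = −nFE° = −(2)(96485)(+1.59) = -306,822 J = -306.8 kJ.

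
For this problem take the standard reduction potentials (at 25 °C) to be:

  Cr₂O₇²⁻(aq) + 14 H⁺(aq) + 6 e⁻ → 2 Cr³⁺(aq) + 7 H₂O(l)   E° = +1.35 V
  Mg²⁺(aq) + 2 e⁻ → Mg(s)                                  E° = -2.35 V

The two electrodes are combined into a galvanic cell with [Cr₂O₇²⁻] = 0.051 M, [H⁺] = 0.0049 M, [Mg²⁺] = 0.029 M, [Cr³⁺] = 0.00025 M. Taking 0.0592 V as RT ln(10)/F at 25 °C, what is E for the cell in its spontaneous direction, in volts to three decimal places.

Cr₂O₇²⁻/Cr³⁺ is the cathode (higher E°), Mg²⁺/Mg the anode: E°cell = +1.35 − (-2.35) = +3.70 V, n = 6.
Overall: Cr₂O₇²⁻(aq) + 14 H⁺(aq) + 3 Mg(s) → 2 Cr³⁺(aq) + 7 H₂O(l) + 3 Mg²⁺(aq)
Q = [Cr³⁺]^2·[Mg²⁺]^3 / ([Cr₂O₇²⁻]·[H⁺]^14); log Q = 21.813.
E = E° − (0.0592/n) log Q = +3.70 − (0.0592/6)(21.813) = +3.485 V.

+3.485 V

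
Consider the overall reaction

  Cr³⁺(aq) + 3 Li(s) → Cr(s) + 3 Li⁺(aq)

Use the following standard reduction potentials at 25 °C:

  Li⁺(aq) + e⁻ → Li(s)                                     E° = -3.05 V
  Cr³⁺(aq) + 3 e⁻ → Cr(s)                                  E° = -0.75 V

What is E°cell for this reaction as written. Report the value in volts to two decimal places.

+2.30 V

The Cr³⁺/Cr couple has the higher reduction potential, so it is the cathode; Li⁺/Li is oxidised at the anode.
E°cell = E°(cathode) − E°(anode) = (-0.75) − (-3.05) = +2.30 V.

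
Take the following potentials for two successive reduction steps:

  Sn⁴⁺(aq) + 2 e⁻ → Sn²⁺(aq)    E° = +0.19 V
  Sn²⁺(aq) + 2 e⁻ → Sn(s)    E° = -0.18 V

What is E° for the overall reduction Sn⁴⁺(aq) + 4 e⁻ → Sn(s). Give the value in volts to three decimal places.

Since ΔG° = −nFE° is additive over sequential reductions, n₃E°₃ = n₁E°₁ + n₂E°₂.
E°₃ = (2×+0.19 + 2×-0.18) / 4 = (+0.020) / 4 = +0.005 V.

+0.005 V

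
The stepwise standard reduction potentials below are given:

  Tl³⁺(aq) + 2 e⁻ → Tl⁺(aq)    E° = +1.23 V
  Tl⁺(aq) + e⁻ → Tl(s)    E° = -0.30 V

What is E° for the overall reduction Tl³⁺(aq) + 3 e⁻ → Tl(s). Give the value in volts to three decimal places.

Since ΔG° = −nFE° is additive over sequential reductions, n₃E°₃ = n₁E°₁ + n₂E°₂.
E°₃ = (2×+1.23 + 1×-0.30) / 3 = (+2.160) / 3 = +0.720 V.

+0.720 V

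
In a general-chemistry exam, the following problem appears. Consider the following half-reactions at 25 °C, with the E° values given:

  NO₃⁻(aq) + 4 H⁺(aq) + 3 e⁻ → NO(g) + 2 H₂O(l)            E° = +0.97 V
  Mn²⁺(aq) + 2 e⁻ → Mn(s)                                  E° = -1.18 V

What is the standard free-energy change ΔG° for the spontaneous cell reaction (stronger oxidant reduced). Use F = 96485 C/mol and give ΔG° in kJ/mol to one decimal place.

NO₃⁻/NO (E° = +0.97 V) is the cathode; Mn²⁺/Mn (E° = -1.18 V) is the anode, so E°cell = +2.15 V.
Balancing electrons gives n = 6 (lcm of 3 and 2).
ΔG° = −nFE° = −(6)(96485)(+2.15) = -1,244,656 J = -1244.7 kJ/mol.

-1244.7 kJ/mol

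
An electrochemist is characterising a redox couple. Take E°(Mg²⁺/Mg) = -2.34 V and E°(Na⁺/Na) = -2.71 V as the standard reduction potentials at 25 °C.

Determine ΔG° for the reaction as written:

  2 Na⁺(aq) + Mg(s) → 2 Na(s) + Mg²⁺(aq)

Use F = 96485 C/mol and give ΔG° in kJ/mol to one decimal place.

As written, Na⁺/Na is reduced (cathode) and Mg²⁺/Mg is oxidised (anode), so E°cell = (-2.71) − (-2.34) = -0.37 V.
Balancing electrons gives n = 2.
ΔG° = −nFE° = −(2)(96485)(-0.37) = 71,399 J = +71.4 kJ/mol.

+71.4 kJ/mol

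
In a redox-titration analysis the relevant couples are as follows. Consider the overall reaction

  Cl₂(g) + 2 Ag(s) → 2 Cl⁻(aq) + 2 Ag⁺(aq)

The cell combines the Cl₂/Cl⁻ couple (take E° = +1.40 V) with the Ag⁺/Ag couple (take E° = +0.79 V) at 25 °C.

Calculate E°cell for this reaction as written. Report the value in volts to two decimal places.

The Cl₂/Cl⁻ couple has the higher reduction potential, so it is the cathode; Ag⁺/Ag is oxidised at the anode.
E°cell = E°(cathode) − E°(anode) = (+1.40) − (+0.79) = +0.61 V.

+0.61 V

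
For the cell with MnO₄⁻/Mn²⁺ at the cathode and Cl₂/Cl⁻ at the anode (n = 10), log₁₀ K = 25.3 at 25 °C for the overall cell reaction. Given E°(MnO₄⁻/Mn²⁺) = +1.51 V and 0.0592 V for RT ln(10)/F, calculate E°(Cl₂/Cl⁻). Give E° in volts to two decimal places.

E°cell = (0.0592/n)·log K = (0.0592/10)(25.3) = +0.150 V.
Since MnO₄⁻/Mn²⁺ is the cathode and Cl₂/Cl⁻ the anode, E°cell = E°(MnO₄⁻/Mn²⁺) − E°(Cl₂/Cl⁻).
So E°(Cl₂/Cl⁻) = E°(MnO₄⁻/Mn²⁺) − E°cell = (+1.51) − (+0.150) = +1.36 V.

+1.36 V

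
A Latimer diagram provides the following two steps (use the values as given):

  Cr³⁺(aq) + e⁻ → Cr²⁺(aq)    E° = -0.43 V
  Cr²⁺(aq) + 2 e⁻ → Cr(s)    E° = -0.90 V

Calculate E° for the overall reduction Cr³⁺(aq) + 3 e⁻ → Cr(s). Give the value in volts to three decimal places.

Standard free energies of sequential steps add: ΔG°₃ = ΔG°₁ + ΔG°₂, so n₃E°₃ = n₁E°₁ + n₂E°₂.
E°₃ = (1×-0.43 + 2×-0.90) / 3 = (-2.230) / 3 = -0.743 V.
Simply averaging or adding the two E° values would be wrong; the electron-weighted sum is required.

-0.743 V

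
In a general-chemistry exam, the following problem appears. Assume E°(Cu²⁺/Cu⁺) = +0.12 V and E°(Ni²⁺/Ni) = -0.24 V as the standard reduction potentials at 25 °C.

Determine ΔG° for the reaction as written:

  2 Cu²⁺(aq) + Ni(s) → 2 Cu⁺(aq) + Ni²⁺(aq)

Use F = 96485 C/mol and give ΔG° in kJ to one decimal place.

-69.5 kJ

As written, Cu²⁺/Cu⁺ is reduced (cathode) and Ni²⁺/Ni is oxidised (anode), so E°cell = (+0.12) − (-0.24) = +0.36 V.
Balancing electrons gives n = 2.
ΔG° = −nFE° = −(2)(96485)(+0.36) = -69,469 J = -69.5 kJ.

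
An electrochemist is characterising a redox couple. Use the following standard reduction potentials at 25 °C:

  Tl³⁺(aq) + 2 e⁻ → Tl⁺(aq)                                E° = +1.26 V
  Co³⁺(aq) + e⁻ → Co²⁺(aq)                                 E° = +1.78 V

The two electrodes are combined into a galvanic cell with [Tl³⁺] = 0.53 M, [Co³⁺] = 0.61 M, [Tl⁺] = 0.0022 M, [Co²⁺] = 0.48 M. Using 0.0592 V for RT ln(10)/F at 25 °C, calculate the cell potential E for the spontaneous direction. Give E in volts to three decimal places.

+0.456 V

Co³⁺/Co²⁺ is the cathode (higher E°), Tl³⁺/Tl⁺ the anode: E°cell = +1.78 − (+1.26) = +0.52 V, n = 2.
Overall: 2 Co³⁺(aq) + Tl⁺(aq) → 2 Co²⁺(aq) + Tl³⁺(aq)
Q = [Co²⁺]^2·[Tl³⁺] / ([Co³⁺]^2·[Tl⁺]); log Q = 2.174.
E = E° − (0.0592/n) log Q = +0.52 − (0.0592/2)(2.174) = +0.456 V.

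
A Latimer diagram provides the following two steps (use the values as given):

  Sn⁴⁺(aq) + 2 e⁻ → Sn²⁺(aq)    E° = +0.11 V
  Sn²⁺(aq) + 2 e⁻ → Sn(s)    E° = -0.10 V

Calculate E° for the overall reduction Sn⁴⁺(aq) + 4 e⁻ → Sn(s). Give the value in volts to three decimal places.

+0.005 V

Since ΔG° = −nFE° is additive over sequential reductions, n₃E°₃ = n₁E°₁ + n₂E°₂.
E°₃ = (2×+0.11 + 2×-0.10) / 4 = (+0.020) / 4 = +0.005 V.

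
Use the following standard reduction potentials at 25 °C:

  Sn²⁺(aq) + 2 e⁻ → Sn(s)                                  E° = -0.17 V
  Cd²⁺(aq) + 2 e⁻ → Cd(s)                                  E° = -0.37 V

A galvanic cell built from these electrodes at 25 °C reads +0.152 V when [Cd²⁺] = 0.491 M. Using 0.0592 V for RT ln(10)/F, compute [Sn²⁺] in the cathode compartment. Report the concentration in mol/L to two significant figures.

0.012 M

Sn²⁺/Sn is the cathode, Cd²⁺/Cd the anode: E°cell = +0.20 V, n = 2.
Overall reaction: Sn²⁺(aq) + Cd(s) → Sn(s) + Cd²⁺(aq); Q = [Cd²⁺]^1/[Sn²⁺]^1.
From E = E° − (0.0592/n) log Q: log Q = (E° − E)·n/0.0592 = (+0.20 − (+0.152))·2/0.0592 = 1.6216.
So 1·log[Sn²⁺] = 1·log(0.491) − log Q = -0.3089 − (1.6216) = -1.9305; [Sn²⁺] = 10^(-1.9305) ≈ 0.012 M.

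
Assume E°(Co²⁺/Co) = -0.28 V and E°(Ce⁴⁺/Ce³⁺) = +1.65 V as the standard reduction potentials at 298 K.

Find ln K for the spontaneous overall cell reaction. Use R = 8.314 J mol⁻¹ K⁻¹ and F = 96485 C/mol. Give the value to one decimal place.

Cathode: Ce⁴⁺/Ce³⁺; anode: Co²⁺/Co. E°cell = (+1.65) − (-0.28) = +1.93 V, with n = 2.
ΔG° = −nFE° = −RT ln K, so ln K = nFE°/(RT) = (2)(96485)(+1.93) / ((8.314)(298)) = 150.321.

150.3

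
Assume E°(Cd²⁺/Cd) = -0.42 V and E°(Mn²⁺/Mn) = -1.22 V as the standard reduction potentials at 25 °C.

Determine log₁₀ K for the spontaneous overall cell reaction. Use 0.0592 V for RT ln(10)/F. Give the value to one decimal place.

Cathode: Cd²⁺/Cd; anode: Mn²⁺/Mn. E°cell = +0.80 V, n = 2.
log K = nE°cell / 0.0592 = (2)(+0.80) / 0.0592 = 27.0.

27.0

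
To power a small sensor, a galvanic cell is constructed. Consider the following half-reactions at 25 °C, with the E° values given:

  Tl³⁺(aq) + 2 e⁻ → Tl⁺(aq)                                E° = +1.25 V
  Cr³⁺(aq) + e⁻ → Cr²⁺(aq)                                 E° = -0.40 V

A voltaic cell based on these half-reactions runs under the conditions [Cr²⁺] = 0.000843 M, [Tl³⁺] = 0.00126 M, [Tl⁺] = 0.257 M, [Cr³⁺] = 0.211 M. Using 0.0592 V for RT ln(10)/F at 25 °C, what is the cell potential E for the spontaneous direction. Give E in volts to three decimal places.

Tl³⁺/Tl⁺ is the cathode (higher E°), Cr³⁺/Cr²⁺ the anode: E°cell = +1.25 − (-0.40) = +1.65 V, n = 2.
Overall: Tl³⁺(aq) + 2 Cr²⁺(aq) → Tl⁺(aq) + 2 Cr³⁺(aq)
Q = [Tl⁺]·[Cr³⁺]^2 / ([Tl³⁺]·[Cr²⁺]^2); log Q = 7.106.
E = E° − (0.0592/n) log Q = +1.65 − (0.0592/2)(7.106) = +1.440 V.

+1.440 V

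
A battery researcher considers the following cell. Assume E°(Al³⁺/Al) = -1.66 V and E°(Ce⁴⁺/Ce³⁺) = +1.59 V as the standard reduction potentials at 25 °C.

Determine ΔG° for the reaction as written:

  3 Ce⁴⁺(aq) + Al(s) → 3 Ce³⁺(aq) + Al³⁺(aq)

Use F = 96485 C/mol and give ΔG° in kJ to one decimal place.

As written, Ce⁴⁺/Ce³⁺ is reduced (cathode) and Al³⁺/Al is oxidised (anode), so E°cell = (+1.59) − (-1.66) = +3.25 V.
Balancing electrons gives n = 3.
ΔG° = −nFE° = −(3)(96485)(+3.25) = -940,729 J = -940.7 kJ.

-940.7 kJ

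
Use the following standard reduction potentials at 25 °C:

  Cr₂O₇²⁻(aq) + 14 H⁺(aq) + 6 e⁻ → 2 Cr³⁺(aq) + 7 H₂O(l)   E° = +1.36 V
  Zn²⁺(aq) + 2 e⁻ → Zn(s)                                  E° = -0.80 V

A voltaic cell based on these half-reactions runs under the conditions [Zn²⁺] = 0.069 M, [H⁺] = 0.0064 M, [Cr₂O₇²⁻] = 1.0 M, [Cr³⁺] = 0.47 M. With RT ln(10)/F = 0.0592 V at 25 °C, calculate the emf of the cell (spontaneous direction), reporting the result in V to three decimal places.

+1.898 V

Cr₂O₇²⁻/Cr³⁺ is the cathode (higher E°), Zn²⁺/Zn the anode: E°cell = +1.36 − (-0.80) = +2.16 V, n = 6.
Overall: Cr₂O₇²⁻(aq) + 14 H⁺(aq) + 3 Zn(s) → 2 Cr³⁺(aq) + 7 H₂O(l) + 3 Zn²⁺(aq)
Q = [Cr³⁺]^2·[Zn²⁺]^3 / ([Cr₂O₇²⁻]·[H⁺]^14); log Q = 26.574.
E = E° − (0.0592/n) log Q = +2.16 − (0.0592/6)(26.574) = +1.898 V.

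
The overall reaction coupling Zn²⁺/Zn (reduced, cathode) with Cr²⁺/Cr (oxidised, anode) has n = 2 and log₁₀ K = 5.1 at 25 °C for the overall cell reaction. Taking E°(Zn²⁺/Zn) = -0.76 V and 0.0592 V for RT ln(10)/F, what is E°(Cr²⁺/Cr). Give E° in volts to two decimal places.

E°cell = (0.0592/n)·log K = (0.0592/2)(5.1) = +0.151 V.
Since Zn²⁺/Zn is the cathode and Cr²⁺/Cr the anode, E°cell = E°(Zn²⁺/Zn) − E°(Cr²⁺/Cr).
So E°(Cr²⁺/Cr) = E°(Zn²⁺/Zn) − E°cell = (-0.76) − (+0.151) = -0.91 V.

-0.91 V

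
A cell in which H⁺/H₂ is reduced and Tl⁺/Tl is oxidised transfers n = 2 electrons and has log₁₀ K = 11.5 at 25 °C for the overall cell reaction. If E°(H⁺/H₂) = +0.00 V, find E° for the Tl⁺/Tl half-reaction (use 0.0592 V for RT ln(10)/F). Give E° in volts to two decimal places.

-0.34 V

E°cell = (0.0592/n)·log K = (0.0592/2)(11.5) = +0.340 V.
Since H⁺/H₂ is the cathode and Tl⁺/Tl the anode, E°cell = E°(H⁺/H₂) − E°(Tl⁺/Tl).
So E°(Tl⁺/Tl) = E°(H⁺/H₂) − E°cell = (+0.00) − (+0.340) = -0.34 V.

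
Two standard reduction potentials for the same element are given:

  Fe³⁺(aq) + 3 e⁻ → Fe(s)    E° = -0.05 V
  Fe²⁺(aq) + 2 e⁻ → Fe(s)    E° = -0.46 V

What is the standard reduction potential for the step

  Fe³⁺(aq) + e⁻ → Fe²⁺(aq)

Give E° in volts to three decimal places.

Sequential free energies add, so n₃E°₃ = n₁E°₁ + n₂E°₂.
With n₃ = 3, and the known step contributing 2×(-0.46) V, the unknown satisfies 1·E° = 3×(-0.05) − 2×(-0.46) = +0.770.
E° = +0.770 / 1 = +0.770 V.

+0.770 V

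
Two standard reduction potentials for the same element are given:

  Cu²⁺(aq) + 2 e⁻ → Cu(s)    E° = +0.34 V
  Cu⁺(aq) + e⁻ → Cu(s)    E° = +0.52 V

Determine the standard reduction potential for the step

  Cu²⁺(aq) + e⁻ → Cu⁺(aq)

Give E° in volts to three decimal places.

Sequential free energies add, so n₃E°₃ = n₁E°₁ + n₂E°₂.
With n₃ = 2, and the known step contributing 1×(+0.52) V, the unknown satisfies 1·E° = 2×(+0.34) − 1×(+0.52) = +0.160.
E° = +0.160 / 1 = +0.160 V.

+0.160 V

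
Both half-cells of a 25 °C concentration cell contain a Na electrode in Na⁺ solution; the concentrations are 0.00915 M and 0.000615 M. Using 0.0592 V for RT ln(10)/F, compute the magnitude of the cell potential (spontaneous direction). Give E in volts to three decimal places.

For a concentration cell E°cell = 0. The 0.00915 M side is the cathode (reduction is favoured where [Na⁺] is higher).
With n = 1, E = −(0.0592/1) log([Na⁺]ₐₙ/[Na⁺]꜀ₐₜ) = −(0.0592/1) log(0.000615/0.00915) = −(0.0592/1)(-1.173) = +0.069 V.

+0.069 V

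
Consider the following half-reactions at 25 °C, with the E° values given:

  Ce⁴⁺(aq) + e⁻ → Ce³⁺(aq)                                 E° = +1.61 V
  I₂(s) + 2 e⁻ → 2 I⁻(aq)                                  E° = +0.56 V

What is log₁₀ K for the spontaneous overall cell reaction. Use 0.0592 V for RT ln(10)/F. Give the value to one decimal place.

Cathode: Ce⁴⁺/Ce³⁺; anode: I₂/I⁻. E°cell = +1.05 V, n = 2.
log K = nE°cell / 0.0592 = (2)(+1.05) / 0.0592 = 35.5.

35.5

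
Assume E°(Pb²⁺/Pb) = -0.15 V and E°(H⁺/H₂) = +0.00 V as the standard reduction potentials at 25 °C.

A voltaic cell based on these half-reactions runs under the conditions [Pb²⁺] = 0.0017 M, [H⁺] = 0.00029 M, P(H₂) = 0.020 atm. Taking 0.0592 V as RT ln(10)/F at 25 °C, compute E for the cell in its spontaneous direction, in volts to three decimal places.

+0.073 V

H⁺/H₂ is the cathode (higher E°), Pb²⁺/Pb the anode: E°cell = +0.00 − (-0.15) = +0.15 V, n = 2.
Overall: 2 H⁺(aq) + Pb(s) → H₂(g) + Pb²⁺(aq)
Q = P(H₂)·[Pb²⁺] / ([H⁺]^2); log Q = 2.607.
E = E° − (0.0592/n) log Q = +0.15 − (0.0592/2)(2.607) = +0.073 V.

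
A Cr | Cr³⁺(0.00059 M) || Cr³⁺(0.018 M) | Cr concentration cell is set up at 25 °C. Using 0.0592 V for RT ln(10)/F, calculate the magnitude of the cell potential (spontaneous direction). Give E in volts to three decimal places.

For a concentration cell E°cell = 0. The 0.018 M side is the cathode (reduction is favoured where [Cr³⁺] is higher).
With n = 3, E = −(0.0592/3) log([Cr³⁺]ₐₙ/[Cr³⁺]꜀ₐₜ) = −(0.0592/3) log(0.00059/0.018) = −(0.0592/3)(-1.484) = +0.029 V.

+0.029 V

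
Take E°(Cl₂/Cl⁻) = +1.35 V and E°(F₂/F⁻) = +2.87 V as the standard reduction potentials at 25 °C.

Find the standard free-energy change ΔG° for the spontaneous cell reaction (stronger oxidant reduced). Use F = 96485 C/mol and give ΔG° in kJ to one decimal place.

-293.3 kJ

F₂/F⁻ (E° = +2.87 V) is the cathode; Cl₂/Cl⁻ (E° = +1.35 V) is the anode, so E°cell = +1.52 V.
Balancing electrons gives n = 2 (lcm of 2 and 2).
ΔG° = −nFE° = −(2)(96485)(+1.52) = -293,314 J = -293.3 kJ.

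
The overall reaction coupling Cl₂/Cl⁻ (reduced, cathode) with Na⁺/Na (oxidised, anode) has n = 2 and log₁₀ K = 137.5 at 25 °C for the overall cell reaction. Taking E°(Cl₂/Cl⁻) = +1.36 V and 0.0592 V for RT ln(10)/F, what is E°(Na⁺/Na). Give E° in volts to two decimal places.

E°cell = (0.0592/n)·log K = (0.0592/2)(137.5) = +4.070 V.
Since Cl₂/Cl⁻ is the cathode and Na⁺/Na the anode, E°cell = E°(Cl₂/Cl⁻) − E°(Na⁺/Na).
So E°(Na⁺/Na) = E°(Cl₂/Cl⁻) − E°cell = (+1.36) − (+4.070) = -2.71 V.

-2.71 V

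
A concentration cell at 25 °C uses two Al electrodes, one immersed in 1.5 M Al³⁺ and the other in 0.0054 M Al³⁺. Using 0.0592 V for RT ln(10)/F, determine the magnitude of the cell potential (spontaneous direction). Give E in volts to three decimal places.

For a concentration cell E°cell = 0. The 1.5 M side is the cathode (reduction is favoured where [Al³⁺] is higher).
With n = 3, E = −(0.0592/3) log([Al³⁺]ₐₙ/[Al³⁺]꜀ₐₜ) = −(0.0592/3) log(0.0054/1.5) = −(0.0592/3)(-2.444) = +0.048 V.

+0.048 V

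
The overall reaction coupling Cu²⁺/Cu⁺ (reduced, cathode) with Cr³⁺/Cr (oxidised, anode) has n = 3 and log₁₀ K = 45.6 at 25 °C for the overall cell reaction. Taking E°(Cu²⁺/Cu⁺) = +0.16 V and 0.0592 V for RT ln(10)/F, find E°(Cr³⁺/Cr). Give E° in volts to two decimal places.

E°cell = (0.0592/n)·log K = (0.0592/3)(45.6) = +0.900 V.
Since Cu²⁺/Cu⁺ is the cathode and Cr³⁺/Cr the anode, E°cell = E°(Cu²⁺/Cu⁺) − E°(Cr³⁺/Cr).
So E°(Cr³⁺/Cr) = E°(Cu²⁺/Cu⁺) − E°cell = (+0.16) − (+0.900) = -0.74 V.

-0.74 V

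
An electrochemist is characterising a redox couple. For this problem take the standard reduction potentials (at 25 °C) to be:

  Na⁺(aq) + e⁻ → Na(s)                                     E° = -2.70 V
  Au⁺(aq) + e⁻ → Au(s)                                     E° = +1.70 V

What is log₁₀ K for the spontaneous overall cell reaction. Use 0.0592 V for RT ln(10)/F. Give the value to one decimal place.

Cathode: Au⁺/Au; anode: Na⁺/Na. E°cell = +4.40 V, n = 1.
log K = nE°cell / 0.0592 = (1)(+4.40) / 0.0592 = 74.3.

74.3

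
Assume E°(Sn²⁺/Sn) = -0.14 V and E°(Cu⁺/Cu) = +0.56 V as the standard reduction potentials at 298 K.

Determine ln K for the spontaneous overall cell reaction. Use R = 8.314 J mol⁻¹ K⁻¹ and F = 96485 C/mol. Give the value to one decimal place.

Cathode: Cu⁺/Cu; anode: Sn²⁺/Sn. E°cell = (+0.56) − (-0.14) = +0.70 V, with n = 2.
ΔG° = −nFE° = −RT ln K, so ln K = nFE°/(RT) = (2)(96485)(+0.70) / ((8.314)(298)) = 54.521.

54.5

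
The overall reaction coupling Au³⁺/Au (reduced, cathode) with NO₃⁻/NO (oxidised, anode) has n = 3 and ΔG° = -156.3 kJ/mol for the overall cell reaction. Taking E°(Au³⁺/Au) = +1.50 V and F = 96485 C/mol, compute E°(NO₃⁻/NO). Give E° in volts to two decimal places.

+0.96 V

E°cell = −ΔG°/(nF) = −(-156.3×10³)/((3)(96485)) = +0.540 V.
Since Au³⁺/Au is the cathode and NO₃⁻/NO the anode, E°cell = E°(Au³⁺/Au) − E°(NO₃⁻/NO).
So E°(NO₃⁻/NO) = E°(Au³⁺/Au) − E°cell = (+1.50) − (+0.540) = +0.96 V.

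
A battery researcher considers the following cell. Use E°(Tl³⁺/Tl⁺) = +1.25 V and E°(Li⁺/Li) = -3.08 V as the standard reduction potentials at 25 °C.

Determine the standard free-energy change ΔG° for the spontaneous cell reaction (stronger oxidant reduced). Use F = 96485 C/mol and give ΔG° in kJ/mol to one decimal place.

Tl³⁺/Tl⁺ (E° = +1.25 V) is the cathode; Li⁺/Li (E° = -3.08 V) is the anode, so E°cell = +4.33 V.
Balancing electrons gives n = 2 (lcm of 2 and 1).
ΔG° = −nFE° = −(2)(96485)(+4.33) = -835,560 J = -835.6 kJ/mol.

-835.6 kJ/mol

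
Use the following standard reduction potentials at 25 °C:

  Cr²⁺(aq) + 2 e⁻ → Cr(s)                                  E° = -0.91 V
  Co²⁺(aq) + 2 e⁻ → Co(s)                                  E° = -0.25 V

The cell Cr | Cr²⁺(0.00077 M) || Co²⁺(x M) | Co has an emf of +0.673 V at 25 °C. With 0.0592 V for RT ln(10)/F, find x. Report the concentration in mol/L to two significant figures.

Co²⁺/Co is the cathode, Cr²⁺/Cr the anode: E°cell = +0.66 V, n = 2.
Overall reaction: Co²⁺(aq) + Cr(s) → Co(s) + Cr²⁺(aq); Q = [Cr²⁺]^1/[Co²⁺]^1.
From E = E° − (0.0592/n) log Q: log Q = (E° − E)·n/0.0592 = (+0.66 − (+0.673))·2/0.0592 = -0.4392.
So 1·log[Co²⁺] = 1·log(0.00077) − log Q = -3.1135 − (-0.4392) = -2.6743; [Co²⁺] = 10^(-2.6743) ≈ 0.0021 M.

0.0021 M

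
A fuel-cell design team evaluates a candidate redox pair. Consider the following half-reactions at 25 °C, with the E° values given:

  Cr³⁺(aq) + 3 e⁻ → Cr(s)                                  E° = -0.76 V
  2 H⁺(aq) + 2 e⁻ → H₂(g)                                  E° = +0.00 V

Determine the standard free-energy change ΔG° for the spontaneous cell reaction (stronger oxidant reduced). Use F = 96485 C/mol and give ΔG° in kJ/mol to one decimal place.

H⁺/H₂ (E° = +0.00 V) is the cathode; Cr³⁺/Cr (E° = -0.76 V) is the anode, so E°cell = +0.76 V.
Balancing electrons gives n = 6 (lcm of 2 and 3).
ΔG° = −nFE° = −(6)(96485)(+0.76) = -439,972 J = -440.0 kJ/mol.

-440.0 kJ/mol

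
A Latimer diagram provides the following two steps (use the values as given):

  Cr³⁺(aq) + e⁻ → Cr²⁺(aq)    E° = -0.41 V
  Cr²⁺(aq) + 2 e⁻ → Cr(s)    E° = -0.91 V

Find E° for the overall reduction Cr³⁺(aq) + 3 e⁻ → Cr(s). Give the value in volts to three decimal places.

Standard free energies of sequential steps add: ΔG°₃ = ΔG°₁ + ΔG°₂, so n₃E°₃ = n₁E°₁ + n₂E°₂.
E°₃ = (1×-0.41 + 2×-0.91) / 3 = (-2.230) / 3 = -0.743 V.

-0.743 V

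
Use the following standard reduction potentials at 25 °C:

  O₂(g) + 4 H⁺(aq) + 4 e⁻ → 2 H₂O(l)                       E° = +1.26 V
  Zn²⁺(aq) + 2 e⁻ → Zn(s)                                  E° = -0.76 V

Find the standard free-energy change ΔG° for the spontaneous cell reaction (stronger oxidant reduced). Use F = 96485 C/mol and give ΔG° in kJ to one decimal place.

O₂/H₂O (E° = +1.26 V) is the cathode; Zn²⁺/Zn (E° = -0.76 V) is the anode, so E°cell = +2.02 V.
Balancing electrons gives n = 4 (lcm of 4 and 2).
ΔG° = −nFE° = −(4)(96485)(+2.02) = -779,599 J = -779.6 kJ.

-779.6 kJ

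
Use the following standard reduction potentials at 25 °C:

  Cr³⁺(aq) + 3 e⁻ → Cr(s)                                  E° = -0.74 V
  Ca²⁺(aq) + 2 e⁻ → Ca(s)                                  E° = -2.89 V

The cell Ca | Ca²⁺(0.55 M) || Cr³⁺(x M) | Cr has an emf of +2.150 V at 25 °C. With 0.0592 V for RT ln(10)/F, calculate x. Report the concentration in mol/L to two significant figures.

0.41 M

Cr³⁺/Cr is the cathode, Ca²⁺/Ca the anode: E°cell = +2.15 V, n = 6.
Overall reaction: 2 Cr³⁺(aq) + 3 Ca(s) → 2 Cr(s) + 3 Ca²⁺(aq); Q = [Ca²⁺]^3/[Cr³⁺]^2.
From E = E° − (0.0592/n) log Q: log Q = (E° − E)·n/0.0592 = (+2.15 − (+2.150))·6/0.0592 = 0.0000.
So 2·log[Cr³⁺] = 3·log(0.55) − log Q = -0.7789 − (0.0000) = -0.7789; log[Cr³⁺] = -0.7789 / 2 = -0.3895; [Cr³⁺] = 10^(-0.3895) ≈ 0.41 M.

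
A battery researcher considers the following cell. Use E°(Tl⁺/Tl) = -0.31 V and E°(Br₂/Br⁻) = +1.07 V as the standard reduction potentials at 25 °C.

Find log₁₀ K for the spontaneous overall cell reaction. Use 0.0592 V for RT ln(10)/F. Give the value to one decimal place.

Cathode: Br₂/Br⁻; anode: Tl⁺/Tl. E°cell = +1.38 V, n = 2.
log K = nE°cell / 0.0592 = (2)(+1.38) / 0.0592 = 46.6.

46.6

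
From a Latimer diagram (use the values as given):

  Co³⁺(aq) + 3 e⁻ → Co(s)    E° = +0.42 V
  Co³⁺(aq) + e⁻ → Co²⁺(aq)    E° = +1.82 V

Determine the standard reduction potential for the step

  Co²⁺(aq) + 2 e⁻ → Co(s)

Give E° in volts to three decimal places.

Sequential free energies add, so n₃E°₃ = n₁E°₁ + n₂E°₂.
With n₃ = 3, and the known step contributing 1×(+1.82) V, the unknown satisfies 2·E° = 3×(+0.42) − 1×(+1.82) = -0.560.
E° = -0.560 / 2 = -0.280 V.

-0.280 V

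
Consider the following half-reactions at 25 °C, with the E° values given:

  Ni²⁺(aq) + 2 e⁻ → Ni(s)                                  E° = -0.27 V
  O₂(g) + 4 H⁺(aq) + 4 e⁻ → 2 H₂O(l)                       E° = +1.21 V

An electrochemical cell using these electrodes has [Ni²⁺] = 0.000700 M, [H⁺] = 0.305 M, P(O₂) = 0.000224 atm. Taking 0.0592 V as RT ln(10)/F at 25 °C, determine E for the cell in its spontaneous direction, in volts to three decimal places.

O₂/H₂O is the cathode (higher E°), Ni²⁺/Ni the anode: E°cell = +1.21 − (-0.27) = +1.48 V, n = 4.
Overall: O₂(g) + 4 H⁺(aq) + 2 Ni(s) → 2 H₂O(l) + 2 Ni²⁺(aq)
Q = [Ni²⁺]^2 / (P(O₂)·[H⁺]^4); log Q = -0.597.
E = E° − (0.0592/n) log Q = +1.48 − (0.0592/4)(-0.597) = +1.489 V.

+1.489 V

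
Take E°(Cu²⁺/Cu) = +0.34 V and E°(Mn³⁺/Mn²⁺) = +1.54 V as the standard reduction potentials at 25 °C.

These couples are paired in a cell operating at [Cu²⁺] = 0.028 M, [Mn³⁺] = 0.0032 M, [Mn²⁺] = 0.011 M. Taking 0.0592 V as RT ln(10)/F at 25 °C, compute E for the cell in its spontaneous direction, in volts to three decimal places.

+1.214 V

Mn³⁺/Mn²⁺ is the cathode (higher E°), Cu²⁺/Cu the anode: E°cell = +1.54 − (+0.34) = +1.20 V, n = 2.
Overall: 2 Mn³⁺(aq) + Cu(s) → 2 Mn²⁺(aq) + Cu²⁺(aq)
Q = [Mn²⁺]^2·[Cu²⁺] / ([Mn³⁺]^2); log Q = -0.480.
E = E° − (0.0592/n) log Q = +1.20 − (0.0592/2)(-0.480) = +1.214 V.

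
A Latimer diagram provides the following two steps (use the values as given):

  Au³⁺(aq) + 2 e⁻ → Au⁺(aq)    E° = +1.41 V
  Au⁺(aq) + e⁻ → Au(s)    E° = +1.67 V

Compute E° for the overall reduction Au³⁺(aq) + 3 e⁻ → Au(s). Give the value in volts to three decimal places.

Since ΔG° = −nFE° is additive over sequential reductions, n₃E°₃ = n₁E°₁ + n₂E°₂.
E°₃ = (2×+1.41 + 1×+1.67) / 3 = (+4.490) / 3 = +1.497 V.

+1.497 V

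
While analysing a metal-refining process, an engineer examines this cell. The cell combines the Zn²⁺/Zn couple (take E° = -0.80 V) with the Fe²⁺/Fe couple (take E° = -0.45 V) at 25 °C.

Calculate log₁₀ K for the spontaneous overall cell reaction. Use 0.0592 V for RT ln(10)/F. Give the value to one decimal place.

Cathode: Fe²⁺/Fe; anode: Zn²⁺/Zn. E°cell = +0.35 V, n = 2.
log K = nE°cell / 0.0592 = (2)(+0.35) / 0.0592 = 11.8.

11.8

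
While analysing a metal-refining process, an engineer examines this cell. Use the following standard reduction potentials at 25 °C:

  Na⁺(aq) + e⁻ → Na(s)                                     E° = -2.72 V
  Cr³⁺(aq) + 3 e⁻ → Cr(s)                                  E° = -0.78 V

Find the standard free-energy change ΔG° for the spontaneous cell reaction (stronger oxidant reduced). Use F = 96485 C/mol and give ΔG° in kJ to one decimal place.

-561.5 kJ

Cr³⁺/Cr (E° = -0.78 V) is the cathode; Na⁺/Na (E° = -2.72 V) is the anode, so E°cell = +1.94 V.
Balancing electrons gives n = 3 (lcm of 3 and 1).
ΔG° = −nFE° = −(3)(96485)(+1.94) = -561,543 J = -561.5 kJ.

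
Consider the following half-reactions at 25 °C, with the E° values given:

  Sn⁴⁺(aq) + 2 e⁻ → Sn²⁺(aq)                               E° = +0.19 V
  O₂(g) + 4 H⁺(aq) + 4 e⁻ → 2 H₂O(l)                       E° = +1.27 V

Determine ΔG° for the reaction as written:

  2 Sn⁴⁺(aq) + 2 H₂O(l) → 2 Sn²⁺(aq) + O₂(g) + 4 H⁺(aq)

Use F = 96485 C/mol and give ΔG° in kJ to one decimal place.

As written, Sn⁴⁺/Sn²⁺ is reduced (cathode) and O₂/H₂O is oxidised (anode), so E°cell = (+0.19) − (+1.27) = -1.08 V.
Balancing electrons gives n = 4.
ΔG° = −nFE° = −(4)(96485)(-1.08) = 416,815 J = +416.8 kJ.

+416.8 kJ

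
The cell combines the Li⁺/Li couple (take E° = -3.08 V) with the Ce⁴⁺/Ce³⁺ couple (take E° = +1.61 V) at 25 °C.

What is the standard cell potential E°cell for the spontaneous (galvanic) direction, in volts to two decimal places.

The Ce⁴⁺/Ce³⁺ couple has the higher reduction potential, so it is the cathode; Li⁺/Li is oxidised at the anode.
E°cell = E°(cathode) − E°(anode) = (+1.61) − (-3.08) = +4.69 V.
Since E°cell > 0, the reaction is spontaneous under standard conditions.

+4.69 V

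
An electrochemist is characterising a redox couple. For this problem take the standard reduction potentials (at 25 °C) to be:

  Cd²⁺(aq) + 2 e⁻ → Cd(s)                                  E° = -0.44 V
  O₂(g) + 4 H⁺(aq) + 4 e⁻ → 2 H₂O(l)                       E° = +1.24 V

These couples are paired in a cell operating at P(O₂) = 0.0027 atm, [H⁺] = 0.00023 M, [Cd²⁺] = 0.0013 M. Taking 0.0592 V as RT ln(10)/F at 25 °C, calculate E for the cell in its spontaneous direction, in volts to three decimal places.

+1.512 V

O₂/H₂O is the cathode (higher E°), Cd²⁺/Cd the anode: E°cell = +1.24 − (-0.44) = +1.68 V, n = 4.
Overall: O₂(g) + 4 H⁺(aq) + 2 Cd(s) → 2 H₂O(l) + 2 Cd²⁺(aq)
Q = [Cd²⁺]^2 / (P(O₂)·[H⁺]^4); log Q = 11.350.
E = E° − (0.0592/n) log Q = +1.68 − (0.0592/4)(11.350) = +1.512 V.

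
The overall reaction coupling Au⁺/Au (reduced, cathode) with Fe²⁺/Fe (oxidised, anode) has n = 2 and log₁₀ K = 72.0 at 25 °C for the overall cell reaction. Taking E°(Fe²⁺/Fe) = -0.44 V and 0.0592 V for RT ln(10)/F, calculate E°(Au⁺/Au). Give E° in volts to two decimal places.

E°cell = (0.0592/n)·log K = (0.0592/2)(72.0) = +2.131 V.
Since Au⁺/Au is the cathode and Fe²⁺/Fe the anode, E°cell = E°(Au⁺/Au) − E°(Fe²⁺/Fe).
So E°(Au⁺/Au) = E°cell + E°(Fe²⁺/Fe) = +2.131 + (-0.44) = +1.69 V.

+1.69 V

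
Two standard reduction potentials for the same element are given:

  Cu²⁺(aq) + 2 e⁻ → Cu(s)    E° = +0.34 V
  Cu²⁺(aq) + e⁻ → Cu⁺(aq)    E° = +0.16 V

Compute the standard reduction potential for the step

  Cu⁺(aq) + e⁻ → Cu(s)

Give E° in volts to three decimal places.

+0.520 V

Sequential free energies add, so n₃E°₃ = n₁E°₁ + n₂E°₂.
With n₃ = 2, and the known step contributing 1×(+0.16) V, the unknown satisfies 1·E° = 2×(+0.34) − 1×(+0.16) = +0.520.
E° = +0.520 / 1 = +0.520 V.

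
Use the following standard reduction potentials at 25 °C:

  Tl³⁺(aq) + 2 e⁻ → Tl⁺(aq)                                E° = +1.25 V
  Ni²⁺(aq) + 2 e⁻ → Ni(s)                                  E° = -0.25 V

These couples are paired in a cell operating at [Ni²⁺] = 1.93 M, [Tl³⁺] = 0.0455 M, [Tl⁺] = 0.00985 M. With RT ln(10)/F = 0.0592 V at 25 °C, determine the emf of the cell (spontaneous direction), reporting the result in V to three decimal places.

+1.511 V

Tl³⁺/Tl⁺ is the cathode (higher E°), Ni²⁺/Ni the anode: E°cell = +1.25 − (-0.25) = +1.50 V, n = 2.
Overall: Tl³⁺(aq) + Ni(s) → Tl⁺(aq) + Ni²⁺(aq)
Q = [Tl⁺]·[Ni²⁺] / ([Tl³⁺]); log Q = -0.379.
E = E° − (0.0592/n) log Q = +1.50 − (0.0592/2)(-0.379) = +1.511 V.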